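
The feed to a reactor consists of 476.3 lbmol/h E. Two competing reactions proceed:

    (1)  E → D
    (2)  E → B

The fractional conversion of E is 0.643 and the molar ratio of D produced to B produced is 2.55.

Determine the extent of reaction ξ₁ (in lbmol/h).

Conversion of E: E consumed = 0.643 × 476.3 = 306.3 lbmol/h = 1ξ₁ + 1ξ₂.
Selectivity: 1ξ₁ / (1ξ₂) = 2.55 → ξ₁ = 2.55 ξ₂.
Substitute: (1·2.55 + 1) ξ₂ = 306.3 → ξ₂ = 86.27 lbmol/h, ξ₁ = 220 lbmol/h.
Outlet amounts (n = n₀ + Σ ν·ξ):
  E: 476.3 − 1(220) − 1(86.27) = 170
  D: 0 + 1(220) = 220
  B: 0 + 1(86.27) = 86.27

ξ₁ = 220 lbmol/h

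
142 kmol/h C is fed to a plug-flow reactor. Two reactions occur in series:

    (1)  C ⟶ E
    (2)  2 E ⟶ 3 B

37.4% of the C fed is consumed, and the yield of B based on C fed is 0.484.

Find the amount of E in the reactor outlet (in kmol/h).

7.29 kmol/h

Conversion of C: C consumed = 1ξ₁ = 0.374 × 142 → ξ₁ = 53.11 kmol/h.
Yield of B: 3ξ₂ / 142 = 0.484 → ξ₂ = 22.91 kmol/h.
Outlet amounts (n = n₀ + Σ ν·ξ):
  C: 142 − 1(53.11) = 88.89
  E: 0 + 1(53.11) − 2(22.91) = 7.289
  B: 0 + 3(22.91) = 68.73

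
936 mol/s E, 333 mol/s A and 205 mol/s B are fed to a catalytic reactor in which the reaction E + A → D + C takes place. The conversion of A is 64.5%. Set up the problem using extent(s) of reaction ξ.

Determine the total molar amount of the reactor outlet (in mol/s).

1470 mol/s

A reacted = 0.645 × 333 = 214.8 mol/s; ν_A = −1, so ξ = 214.8/1 = 214.8 mol/s.
Outlet amounts (n = n₀ + ν ξ):
  E: 936 − 1(214.8) = 721.2
  A: 333 − 1(214.8) = 118.2
  D: 0 + 1(214.8) = 214.8
  C: 0 + 1(214.8) = 214.8
  B: 205 (inert)
Total out = 721.2 + 118.2 + 214.8 + 214.8 + 205 = 1474 mol/s.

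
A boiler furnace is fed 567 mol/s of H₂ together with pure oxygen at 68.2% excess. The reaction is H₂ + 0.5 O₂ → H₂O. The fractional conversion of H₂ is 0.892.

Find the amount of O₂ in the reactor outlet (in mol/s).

224 mol/s

Stoichiometric O₂ = 0.5 × 567 = 283.5 mol/s; O₂ fed = 283.5 × 1.682 = 476.8 mol/s.
Fuel reacted = 0.892 × 567 → ξ = 505.8 mol/s.
Outlet (n = n₀ + ν ξ):
  H₂: 567 − 1(505.8) = 61.24
  O₂: 476.8 − 0.5(505.8) = 224
  H₂O: 0 + 1(505.8) = 505.8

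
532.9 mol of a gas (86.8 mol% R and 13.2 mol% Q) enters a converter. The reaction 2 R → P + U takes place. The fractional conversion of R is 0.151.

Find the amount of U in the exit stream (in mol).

R reacted = 0.151 × 462.6 = 69.85 mol; ν_R = −2, so ξ = 69.85/2 = 34.92 mol.
Outlet amounts (n = n₀ + ν ξ):
  R: 462.6 − 2(34.92) = 392.7
  P: 0 + 1(34.92) = 34.92
  U: 0 + 1(34.92) = 34.92
  Q: 70.34 (inert)

34.9 mol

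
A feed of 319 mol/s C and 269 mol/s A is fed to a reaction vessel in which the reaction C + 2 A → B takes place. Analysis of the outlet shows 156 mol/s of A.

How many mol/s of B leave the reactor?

For A: n = n₀ − 2ξ → 156 = 269 − 2ξ, giving ξ = 56.5 mol/s.
Outlet amounts (n = n₀ + ν ξ):
  C: 319 − 1(56.5) = 262.5
  A: 269 − 2(56.5) = 156
  B: 0 + 1(56.5) = 56.5

56.5 mol/s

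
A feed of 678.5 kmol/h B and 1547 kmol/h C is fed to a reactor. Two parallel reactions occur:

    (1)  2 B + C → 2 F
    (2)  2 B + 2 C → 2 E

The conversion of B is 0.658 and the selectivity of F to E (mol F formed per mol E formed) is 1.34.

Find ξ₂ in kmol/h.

Conversion of B: B consumed = 0.658 × 678.5 = 446.5 kmol/h = 2ξ₁ + 2ξ₂.
Selectivity: 2ξ₁ / (2ξ₂) = 1.34 → ξ₁ = 1.34 ξ₂.
Substitute: (2·1.34 + 2) ξ₂ = 446.5 → ξ₂ = 95.4 kmol/h, ξ₁ = 127.8 kmol/h.
Outlet amounts (n = n₀ + Σ ν·ξ):
  B: 678.5 − 2(127.8) − 2(95.4) = 232
  C: 1547 − 1(127.8) − 2(95.4) = 1228
  F: 0 + 2(127.8) = 255.7
  E: 0 + 2(95.4) = 190.8

ξ₂ = 95.4 kmol/h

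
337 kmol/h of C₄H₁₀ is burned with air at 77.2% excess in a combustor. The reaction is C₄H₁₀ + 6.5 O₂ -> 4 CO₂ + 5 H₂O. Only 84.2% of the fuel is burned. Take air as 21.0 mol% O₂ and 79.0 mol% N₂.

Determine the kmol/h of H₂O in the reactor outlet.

Stoichiometric O₂ = 6.5 × 337 = 2190 kmol/h; O₂ fed = 2190 × 1.772 = 3882 kmol/h.
N₂ fed = 3882 × 79/21 = 14600 kmol/h.
Fuel reacted = 0.842 × 337 → ξ = 283.8 kmol/h.
Outlet (n = n₀ + ν ξ):
  C₄H₁₀: 337 − 1(283.8) = 53.25
  O₂: 3882 − 6.5(283.8) = 2037
  N₂: 14600 (inert)
  CO₂: 0 + 4(283.8) = 1135
  H₂O: 0 + 5(283.8) = 1419

1420 kmol/h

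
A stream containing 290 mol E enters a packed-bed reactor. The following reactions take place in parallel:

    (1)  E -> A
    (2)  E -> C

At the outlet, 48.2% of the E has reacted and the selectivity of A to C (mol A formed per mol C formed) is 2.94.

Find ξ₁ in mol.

Conversion of E: E consumed = 0.482 × 290 = 139.8 mol = 1ξ₁ + 1ξ₂.
Selectivity: 1ξ₁ / (1ξ₂) = 2.94 → ξ₁ = 2.94 ξ₂.
Substitute: (1·2.94 + 1) ξ₂ = 139.8 → ξ₂ = 35.48 mol, ξ₁ = 104.3 mol.
Outlet amounts (n = n₀ + Σ ν·ξ):
  E: 290 − 1(104.3) − 1(35.48) = 150.2
  A: 0 + 1(104.3) = 104.3
  C: 0 + 1(35.48) = 35.48

ξ₁ = 104 mol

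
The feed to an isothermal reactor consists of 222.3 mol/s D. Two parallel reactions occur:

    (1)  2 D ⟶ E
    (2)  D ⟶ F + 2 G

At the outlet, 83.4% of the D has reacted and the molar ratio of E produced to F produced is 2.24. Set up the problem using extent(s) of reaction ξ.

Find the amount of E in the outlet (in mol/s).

Conversion of D: D consumed = 0.834 × 222.3 = 185.4 mol/s = 2ξ₁ + 1ξ₂.
Selectivity: 1ξ₁ / (1ξ₂) = 2.24 → ξ₁ = 2.24 ξ₂.
Substitute: (2·2.24 + 1) ξ₂ = 185.4 → ξ₂ = 33.83 mol/s, ξ₁ = 75.78 mol/s.
Outlet amounts (n = n₀ + Σ ν·ξ):
  D: 222.3 − 2(75.78) − 1(33.83) = 36.9
  E: 0 + 1(75.78) = 75.78
  F: 0 + 1(33.83) = 33.83
  G: 0 + 2(33.83) = 67.66

75.8 mol/s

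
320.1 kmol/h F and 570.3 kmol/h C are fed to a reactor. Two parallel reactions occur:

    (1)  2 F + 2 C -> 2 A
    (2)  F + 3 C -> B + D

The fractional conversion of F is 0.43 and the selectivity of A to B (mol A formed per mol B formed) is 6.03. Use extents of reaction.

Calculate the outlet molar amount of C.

393 kmol/h

Conversion of F: F consumed = 0.43 × 320.1 = 137.6 kmol/h = 2ξ₁ + 1ξ₂.
Selectivity: 2ξ₁ / (1ξ₂) = 6.03 → ξ₁ = 3.015 ξ₂.
Substitute: (2·3.015 + 1) ξ₂ = 137.6 → ξ₂ = 19.58 kmol/h, ξ₁ = 59.03 kmol/h.
Outlet amounts (n = n₀ + Σ ν·ξ):
  F: 320.1 − 2(59.03) − 1(19.58) = 182.5
  C: 570.3 − 2(59.03) − 3(19.58) = 393.5
  A: 0 + 2(59.03) = 118.1
  B: 0 + 1(19.58) = 19.58
  D: 0 + 1(19.58) = 19.58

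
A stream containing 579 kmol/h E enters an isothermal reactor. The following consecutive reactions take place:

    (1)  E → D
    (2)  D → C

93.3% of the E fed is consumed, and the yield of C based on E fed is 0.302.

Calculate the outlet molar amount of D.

365 kmol/h

Conversion of E: E consumed = 1ξ₁ = 0.933 × 579 → ξ₁ = 540.2 kmol/h.
Yield of C: 1ξ₂ / 579 = 0.302 → ξ₂ = 174.9 kmol/h.
Outlet amounts (n = n₀ + Σ ν·ξ):
  E: 579 − 1(540.2) = 38.79
  D: 0 + 1(540.2) − 1(174.9) = 365.3
  C: 0 + 1(174.9) = 174.9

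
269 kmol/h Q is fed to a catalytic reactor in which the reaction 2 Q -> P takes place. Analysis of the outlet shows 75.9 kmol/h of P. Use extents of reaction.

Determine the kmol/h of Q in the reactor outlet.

117 kmol/h

For P: n = n₀ + 1ξ → 75.9 = 0 + 1ξ, giving ξ = 75.9 kmol/h.
Outlet amounts (n = n₀ + ν ξ):
  Q: 269 − 2(75.9) = 117.2
  P: 0 + 1(75.9) = 75.9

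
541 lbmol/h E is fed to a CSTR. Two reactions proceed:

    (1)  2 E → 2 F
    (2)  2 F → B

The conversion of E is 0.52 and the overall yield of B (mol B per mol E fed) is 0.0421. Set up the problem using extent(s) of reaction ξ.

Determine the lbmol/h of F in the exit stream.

236 lbmol/h

Conversion of E: E consumed = 2ξ₁ = 0.52 × 541 → ξ₁ = 140.7 lbmol/h.
Yield of B: 1ξ₂ / 541 = 0.0421 → ξ₂ = 22.78 lbmol/h.
Outlet amounts (n = n₀ + Σ ν·ξ):
  E: 541 − 2(140.7) = 259.7
  F: 0 + 2(140.7) − 2(22.78) = 235.8
  B: 0 + 1(22.78) = 22.78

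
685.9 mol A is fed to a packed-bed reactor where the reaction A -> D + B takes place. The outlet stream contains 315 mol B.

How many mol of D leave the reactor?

315 mol

For B: n = n₀ + 1ξ → 315 = 0 + 1ξ, giving ξ = 315 mol.
Outlet amounts (n = n₀ + ν ξ):
  A: 685.9 − 1(315) = 370.9
  D: 0 + 1(315) = 315
  B: 0 + 1(315) = 315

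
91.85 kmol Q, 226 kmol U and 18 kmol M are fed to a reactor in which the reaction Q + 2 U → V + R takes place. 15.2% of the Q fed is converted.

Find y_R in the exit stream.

0.0434

Q reacted = 0.152 × 91.85 = 13.96 kmol; ν_Q = −1, so ξ = 13.96/1 = 13.96 kmol.
Outlet amounts (n = n₀ + ν ξ):
  Q: 91.85 − 1(13.96) = 77.89
  U: 226 − 2(13.96) = 198.1
  V: 0 + 1(13.96) = 13.96
  R: 0 + 1(13.96) = 13.96
  M: 18 (inert)
Total out = 321.9 kmol; y_R = 13.96 / 321.9 = 0.04337.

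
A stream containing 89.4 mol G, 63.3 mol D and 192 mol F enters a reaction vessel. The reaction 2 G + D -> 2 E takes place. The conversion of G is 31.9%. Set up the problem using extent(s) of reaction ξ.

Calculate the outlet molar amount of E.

28.5 mol

G reacted = 0.319 × 89.4 = 28.52 mol; ν_G = −2, so ξ = 28.52/2 = 14.26 mol.
Outlet amounts (n = n₀ + ν ξ):
  G: 89.4 − 2(14.26) = 60.88
  D: 63.3 − 1(14.26) = 49.04
  E: 0 + 2(14.26) = 28.52
  F: 192 (inert)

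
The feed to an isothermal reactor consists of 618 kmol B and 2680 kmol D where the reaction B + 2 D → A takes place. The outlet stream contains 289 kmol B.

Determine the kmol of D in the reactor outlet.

For B: n = n₀ − 1ξ → 289 = 618 − 1ξ, giving ξ = 329 kmol.
Outlet amounts (n = n₀ + ν ξ):
  B: 618 − 1(329) = 289
  D: 2680 − 2(329) = 2022
  A: 0 + 1(329) = 329

2020 kmol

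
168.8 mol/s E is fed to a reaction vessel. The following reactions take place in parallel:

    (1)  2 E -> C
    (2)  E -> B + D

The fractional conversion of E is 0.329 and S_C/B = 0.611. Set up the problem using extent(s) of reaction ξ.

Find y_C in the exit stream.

Conversion of E: E consumed = 0.329 × 168.8 = 55.54 mol/s = 2ξ₁ + 1ξ₂.
Selectivity: 1ξ₁ / (1ξ₂) = 0.611 → ξ₁ = 0.611 ξ₂.
Substitute: (2·0.611 + 1) ξ₂ = 55.54 → ξ₂ = 24.99 mol/s, ξ₁ = 15.27 mol/s.
Outlet amounts (n = n₀ + Σ ν·ξ):
  E: 168.8 − 2(15.27) − 1(24.99) = 113.3
  C: 0 + 1(15.27) = 15.27
  B: 0 + 1(24.99) = 24.99
  D: 0 + 1(24.99) = 24.99
Total out = 178.5 mol/s; y_C = 15.27 / 178.5 = 0.08554.

0.0855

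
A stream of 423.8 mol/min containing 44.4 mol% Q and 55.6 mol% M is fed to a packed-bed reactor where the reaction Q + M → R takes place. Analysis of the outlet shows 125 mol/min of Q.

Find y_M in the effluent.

For Q: n = n₀ − 1ξ → 125 = 188.2 − 1ξ, giving ξ = 63.17 mol/min.
Outlet amounts (n = n₀ + ν ξ):
  Q: 188.2 − 1(63.17) = 125
  M: 235.6 − 1(63.17) = 172.5
  R: 0 + 1(63.17) = 63.17
Total out = 360.6 mol/min; y_M = 172.5 / 360.6 = 0.4782.

0.478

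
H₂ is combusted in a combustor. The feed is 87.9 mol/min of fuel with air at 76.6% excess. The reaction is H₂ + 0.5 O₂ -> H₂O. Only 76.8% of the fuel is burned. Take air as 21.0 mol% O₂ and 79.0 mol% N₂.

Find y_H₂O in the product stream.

0.159

Stoichiometric O₂ = 0.5 × 87.9 = 43.95 mol/min; O₂ fed = 43.95 × 1.766 = 77.62 mol/min.
N₂ fed = 77.62 × 79/21 = 292 mol/min.
Fuel reacted = 0.768 × 87.9 → ξ = 67.51 mol/min.
Outlet (n = n₀ + ν ξ):
  H₂: 87.9 − 1(67.51) = 20.39
  O₂: 77.62 − 0.5(67.51) = 43.86
  N₂: 292 (inert)
  H₂O: 0 + 1(67.51) = 67.51
Total out = 423.7 mol/min; y_H₂O = 67.51 / 423.7 = 0.1593.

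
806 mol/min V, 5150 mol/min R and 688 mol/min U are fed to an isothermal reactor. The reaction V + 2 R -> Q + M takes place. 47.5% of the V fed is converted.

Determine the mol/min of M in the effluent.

383 mol/min

V reacted = 0.475 × 806 = 382.8 mol/min; ν_V = −1, so ξ = 382.8/1 = 382.8 mol/min.
Outlet amounts (n = n₀ + ν ξ):
  V: 806 − 1(382.8) = 423.2
  R: 5150 − 2(382.8) = 4384
  Q: 0 + 1(382.8) = 382.8
  M: 0 + 1(382.8) = 382.8
  U: 688 (inert)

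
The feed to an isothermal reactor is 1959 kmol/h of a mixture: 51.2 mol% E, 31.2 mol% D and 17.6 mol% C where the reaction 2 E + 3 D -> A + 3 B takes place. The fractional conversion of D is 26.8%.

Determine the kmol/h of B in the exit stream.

164 kmol/h

D reacted = 0.268 × 611.2 = 163.8 kmol/h; ν_D = −3, so ξ = 163.8/3 = 54.6 kmol/h.
Outlet amounts (n = n₀ + ν ξ):
  E: 1003 − 2(54.6) = 893.8
  D: 611.2 − 3(54.6) = 447.4
  A: 0 + 1(54.6) = 54.6
  B: 0 + 3(54.6) = 163.8
  C: 344.8 (inert)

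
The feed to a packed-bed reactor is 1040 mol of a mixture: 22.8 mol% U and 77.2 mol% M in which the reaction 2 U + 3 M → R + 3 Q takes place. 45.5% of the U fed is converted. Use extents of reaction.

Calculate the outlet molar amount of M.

U reacted = 0.455 × 237.1 = 107.9 mol; ν_U = −2, so ξ = 107.9/2 = 53.94 mol.
Outlet amounts (n = n₀ + ν ξ):
  U: 237.1 − 2(53.94) = 129.2
  M: 802.9 − 3(53.94) = 641
  R: 0 + 1(53.94) = 53.94
  Q: 0 + 3(53.94) = 161.8

641 mol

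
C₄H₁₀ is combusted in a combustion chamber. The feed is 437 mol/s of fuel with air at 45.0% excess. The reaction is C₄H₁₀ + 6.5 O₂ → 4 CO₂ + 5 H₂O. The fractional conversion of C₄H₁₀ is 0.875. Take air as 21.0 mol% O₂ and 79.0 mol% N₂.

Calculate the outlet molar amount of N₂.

15500 mol/s

Stoichiometric O₂ = 6.5 × 437 = 2840 mol/s; O₂ fed = 2840 × 1.450 = 4119 mol/s.
N₂ fed = 4119 × 79/21 = 15490 mol/s.
Fuel reacted = 0.875 × 437 → ξ = 382.4 mol/s.
Outlet (n = n₀ + ν ξ):
  C₄H₁₀: 437 − 1(382.4) = 54.62
  O₂: 4119 − 6.5(382.4) = 1633
  N₂: 15490 (inert)
  CO₂: 0 + 4(382.4) = 1530
  H₂O: 0 + 5(382.4) = 1912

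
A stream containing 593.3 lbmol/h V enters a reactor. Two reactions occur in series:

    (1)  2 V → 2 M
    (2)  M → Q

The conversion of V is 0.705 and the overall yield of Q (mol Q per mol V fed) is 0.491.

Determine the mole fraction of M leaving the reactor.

Conversion of V: V consumed = 2ξ₁ = 0.705 × 593.3 → ξ₁ = 209.1 lbmol/h.
Yield of Q: 1ξ₂ / 593.3 = 0.491 → ξ₂ = 291.3 lbmol/h.
Outlet amounts (n = n₀ + Σ ν·ξ):
  V: 593.3 − 2(209.1) = 175
  M: 0 + 2(209.1) − 1(291.3) = 127
  Q: 0 + 1(291.3) = 291.3
Total out = 593.3 lbmol/h; y_M = 127 / 593.3 = 0.214.

0.214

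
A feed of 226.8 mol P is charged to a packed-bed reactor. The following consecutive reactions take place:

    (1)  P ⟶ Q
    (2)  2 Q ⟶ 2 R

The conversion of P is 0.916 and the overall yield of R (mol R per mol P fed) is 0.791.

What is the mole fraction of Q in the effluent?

Conversion of P: P consumed = 1ξ₁ = 0.916 × 226.8 → ξ₁ = 207.7 mol.
Yield of R: 2ξ₂ / 226.8 = 0.791 → ξ₂ = 89.7 mol.
Outlet amounts (n = n₀ + Σ ν·ξ):
  P: 226.8 − 1(207.7) = 19.05
  Q: 0 + 1(207.7) − 2(89.7) = 28.35
  R: 0 + 2(89.7) = 179.4
Total out = 226.8 mol; y_Q = 28.35 / 226.8 = 0.125.

0.125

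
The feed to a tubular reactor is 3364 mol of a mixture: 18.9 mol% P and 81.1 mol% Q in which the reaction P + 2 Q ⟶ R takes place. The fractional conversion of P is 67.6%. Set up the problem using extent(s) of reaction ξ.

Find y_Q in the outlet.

0.746

P reacted = 0.676 × 635.8 = 429.8 mol; ν_P = −1, so ξ = 429.8/1 = 429.8 mol.
Outlet amounts (n = n₀ + ν ξ):
  P: 635.8 − 1(429.8) = 206
  Q: 2728 − 2(429.8) = 1869
  R: 0 + 1(429.8) = 429.8
Total out = 2504 mol; y_Q = 1869 / 2504 = 0.7461.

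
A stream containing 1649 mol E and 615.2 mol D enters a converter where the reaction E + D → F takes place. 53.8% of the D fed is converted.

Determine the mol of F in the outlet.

D reacted = 0.538 × 615.2 = 331 mol; ν_D = −1, so ξ = 331/1 = 331 mol.
Outlet amounts (n = n₀ + ν ξ):
  E: 1649 − 1(331) = 1318
  D: 615.2 − 1(331) = 284.2
  F: 0 + 1(331) = 331

331 mol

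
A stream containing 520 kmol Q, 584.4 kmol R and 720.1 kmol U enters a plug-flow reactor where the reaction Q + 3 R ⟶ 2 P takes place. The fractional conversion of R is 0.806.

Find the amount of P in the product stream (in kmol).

R reacted = 0.806 × 584.4 = 471 kmol; ν_R = −3, so ξ = 471/3 = 157 kmol.
Outlet amounts (n = n₀ + ν ξ):
  Q: 520 − 1(157) = 363
  R: 584.4 − 3(157) = 113.4
  P: 0 + 2(157) = 314
  U: 720.1 (inert)

314 kmol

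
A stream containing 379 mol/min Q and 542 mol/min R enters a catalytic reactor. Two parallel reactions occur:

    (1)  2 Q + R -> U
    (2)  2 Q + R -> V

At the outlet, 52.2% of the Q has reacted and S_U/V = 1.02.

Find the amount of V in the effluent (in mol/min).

49 mol/min

Conversion of Q: Q consumed = 0.522 × 379 = 197.8 mol/min = 2ξ₁ + 2ξ₂.
Selectivity: 1ξ₁ / (1ξ₂) = 1.02 → ξ₁ = 1.02 ξ₂.
Substitute: (2·1.02 + 2) ξ₂ = 197.8 → ξ₂ = 48.97 mol/min, ξ₁ = 49.95 mol/min.
Outlet amounts (n = n₀ + Σ ν·ξ):
  Q: 379 − 2(49.95) − 2(48.97) = 181.2
  R: 542 − 1(49.95) − 1(48.97) = 443.1
  U: 0 + 1(49.95) = 49.95
  V: 0 + 1(48.97) = 48.97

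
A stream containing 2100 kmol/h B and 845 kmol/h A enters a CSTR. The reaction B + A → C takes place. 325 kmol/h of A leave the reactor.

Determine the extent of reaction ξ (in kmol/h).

ξ = 520 kmol/h

For A: n = n₀ − 1ξ → 325 = 845 − 1ξ, giving ξ = 520 kmol/h.
Outlet amounts (n = n₀ + ν ξ):
  B: 2100 − 1(520) = 1580
  A: 845 − 1(520) = 325
  C: 0 + 1(520) = 520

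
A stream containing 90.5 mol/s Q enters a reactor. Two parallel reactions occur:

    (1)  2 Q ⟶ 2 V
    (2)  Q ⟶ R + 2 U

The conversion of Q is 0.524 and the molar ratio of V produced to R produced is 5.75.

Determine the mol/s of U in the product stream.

Conversion of Q: Q consumed = 0.524 × 90.5 = 47.42 mol/s = 2ξ₁ + 1ξ₂.
Selectivity: 2ξ₁ / (1ξ₂) = 5.75 → ξ₁ = 2.875 ξ₂.
Substitute: (2·2.875 + 1) ξ₂ = 47.42 → ξ₂ = 7.025 mol/s, ξ₁ = 20.2 mol/s.
Outlet amounts (n = n₀ + Σ ν·ξ):
  Q: 90.5 − 2(20.2) − 1(7.025) = 43.08
  V: 0 + 2(20.2) = 40.4
  R: 0 + 1(7.025) = 7.025
  U: 0 + 2(7.025) = 14.05

14.1 mol/s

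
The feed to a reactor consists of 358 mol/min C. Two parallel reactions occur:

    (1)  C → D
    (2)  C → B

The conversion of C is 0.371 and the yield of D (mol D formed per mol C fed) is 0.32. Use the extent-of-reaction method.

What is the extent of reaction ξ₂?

ξ₂ = 18.3 mol/min

Yield of D: 1ξ₁ / 358 = 0.32 → ξ₁ = 114.6 mol/min.
Conversion of C: 1ξ₁ + 1ξ₂ = 0.371 × 358 = 132.8 → ξ₂ = 18.26 mol/min.
Outlet amounts (n = n₀ + Σ ν·ξ):
  C: 358 − 1(114.6) − 1(18.26) = 225.2
  D: 0 + 1(114.6) = 114.6
  B: 0 + 1(18.26) = 18.26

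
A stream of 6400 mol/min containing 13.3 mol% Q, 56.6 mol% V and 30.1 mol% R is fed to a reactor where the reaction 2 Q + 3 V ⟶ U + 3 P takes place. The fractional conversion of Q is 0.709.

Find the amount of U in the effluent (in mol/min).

Q reacted = 0.709 × 851.2 = 603.5 mol/min; ν_Q = −2, so ξ = 603.5/2 = 301.8 mol/min.
Outlet amounts (n = n₀ + ν ξ):
  Q: 851.2 − 2(301.8) = 247.7
  V: 3622 − 3(301.8) = 2717
  U: 0 + 1(301.8) = 301.8
  P: 0 + 3(301.8) = 905.3
  R: 1926 (inert)

302 mol/min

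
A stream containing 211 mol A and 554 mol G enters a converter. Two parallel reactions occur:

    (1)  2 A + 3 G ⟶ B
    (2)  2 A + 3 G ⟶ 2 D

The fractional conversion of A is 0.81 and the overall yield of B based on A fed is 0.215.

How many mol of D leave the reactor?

80.2 mol

Yield of B: 1ξ₁ / 211 = 0.215 → ξ₁ = 45.37 mol.
Conversion of A: 2ξ₁ + 2ξ₂ = 0.81 × 211 = 170.9 → ξ₂ = 40.09 mol.
Outlet amounts (n = n₀ + Σ ν·ξ):
  A: 211 − 2(45.37) − 2(40.09) = 40.09
  G: 554 − 3(45.37) − 3(40.09) = 297.6
  B: 0 + 1(45.37) = 45.37
  D: 0 + 2(40.09) = 80.18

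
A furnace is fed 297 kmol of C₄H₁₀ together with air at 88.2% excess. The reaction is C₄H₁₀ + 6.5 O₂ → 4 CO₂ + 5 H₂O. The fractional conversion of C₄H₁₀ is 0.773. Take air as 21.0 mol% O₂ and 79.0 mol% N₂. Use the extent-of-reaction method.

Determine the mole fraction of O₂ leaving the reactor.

Stoichiometric O₂ = 6.5 × 297 = 1930 kmol; O₂ fed = 1930 × 1.882 = 3633 kmol.
N₂ fed = 3633 × 79/21 = 13670 kmol.
Fuel reacted = 0.773 × 297 → ξ = 229.6 kmol.
Outlet (n = n₀ + ν ξ):
  C₄H₁₀: 297 − 1(229.6) = 67.42
  O₂: 3633 − 6.5(229.6) = 2141
  N₂: 13670 (inert)
  CO₂: 0 + 4(229.6) = 918.3
  H₂O: 0 + 5(229.6) = 1148
Total out = 17940 kmol; y_O₂ = 2141 / 17940 = 0.1193.

0.119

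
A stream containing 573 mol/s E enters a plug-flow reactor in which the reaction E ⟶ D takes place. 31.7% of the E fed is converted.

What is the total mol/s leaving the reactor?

E reacted = 0.317 × 573 = 181.6 mol/s; ν_E = −1, so ξ = 181.6/1 = 181.6 mol/s.
Outlet amounts (n = n₀ + ν ξ):
  E: 573 − 1(181.6) = 391.4
  D: 0 + 1(181.6) = 181.6
Total out = 391.4 + 181.6 = 573 mol/s.

573 mol/s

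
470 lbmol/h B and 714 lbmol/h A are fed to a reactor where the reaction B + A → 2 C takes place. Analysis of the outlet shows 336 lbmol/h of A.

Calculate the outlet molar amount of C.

756 lbmol/h

For A: n = n₀ − 1ξ → 336 = 714 − 1ξ, giving ξ = 378 lbmol/h.
Outlet amounts (n = n₀ + ν ξ):
  B: 470 − 1(378) = 92
  A: 714 − 1(378) = 336
  C: 0 + 2(378) = 756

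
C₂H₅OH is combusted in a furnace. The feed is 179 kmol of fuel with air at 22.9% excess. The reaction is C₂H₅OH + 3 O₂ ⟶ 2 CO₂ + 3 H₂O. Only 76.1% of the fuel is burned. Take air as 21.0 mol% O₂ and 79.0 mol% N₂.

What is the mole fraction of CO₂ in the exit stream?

0.0788

Stoichiometric O₂ = 3 × 179 = 537 kmol; O₂ fed = 537 × 1.229 = 660 kmol.
N₂ fed = 660 × 79/21 = 2483 kmol.
Fuel reacted = 0.761 × 179 → ξ = 136.2 kmol.
Outlet (n = n₀ + ν ξ):
  C₂H₅OH: 179 − 1(136.2) = 42.78
  O₂: 660 − 3(136.2) = 251.3
  N₂: 2483 (inert)
  CO₂: 0 + 2(136.2) = 272.4
  H₂O: 0 + 3(136.2) = 408.7
Total out = 3458 kmol; y_CO₂ = 272.4 / 3458 = 0.07879.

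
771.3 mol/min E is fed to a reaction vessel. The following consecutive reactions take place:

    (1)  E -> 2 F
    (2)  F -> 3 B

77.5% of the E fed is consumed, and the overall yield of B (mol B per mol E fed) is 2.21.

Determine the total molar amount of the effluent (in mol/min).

2510 mol/min

Conversion of E: E consumed = 1ξ₁ = 0.775 × 771.3 → ξ₁ = 597.8 mol/min.
Yield of B: 3ξ₂ / 771.3 = 2.21 → ξ₂ = 568.2 mol/min.
Outlet amounts (n = n₀ + Σ ν·ξ):
  E: 771.3 − 1(597.8) = 173.5
  F: 0 + 2(597.8) − 1(568.2) = 627.3
  B: 0 + 3(568.2) = 1705
Total out = 173.5 + 627.3 + 1705 = 2505 mol/min.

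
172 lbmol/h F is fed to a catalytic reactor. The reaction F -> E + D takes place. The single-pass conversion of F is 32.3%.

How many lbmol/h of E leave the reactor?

F reacted = 0.323 × 172 = 55.56 lbmol/h; ν_F = −1, so ξ = 55.56/1 = 55.56 lbmol/h.
Outlet amounts (n = n₀ + ν ξ):
  F: 172 − 1(55.56) = 116.4
  E: 0 + 1(55.56) = 55.56
  D: 0 + 1(55.56) = 55.56

55.6 lbmol/h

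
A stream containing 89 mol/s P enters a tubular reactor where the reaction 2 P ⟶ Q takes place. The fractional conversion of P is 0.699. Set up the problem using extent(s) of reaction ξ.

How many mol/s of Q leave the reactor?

P reacted = 0.699 × 89 = 62.21 mol/s; ν_P = −2, so ξ = 62.21/2 = 31.11 mol/s.
Outlet amounts (n = n₀ + ν ξ):
  P: 89 − 2(31.11) = 26.79
  Q: 0 + 1(31.11) = 31.11

31.1 mol/s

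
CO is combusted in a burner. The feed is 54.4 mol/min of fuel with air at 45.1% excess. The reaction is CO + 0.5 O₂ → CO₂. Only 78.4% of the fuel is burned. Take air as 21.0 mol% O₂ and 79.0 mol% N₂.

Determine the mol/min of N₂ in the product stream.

Stoichiometric O₂ = 0.5 × 54.4 = 27.2 mol/min; O₂ fed = 27.2 × 1.451 = 39.47 mol/min.
N₂ fed = 39.47 × 79/21 = 148.5 mol/min.
Fuel reacted = 0.784 × 54.4 → ξ = 42.65 mol/min.
Outlet (n = n₀ + ν ξ):
  CO: 54.4 − 1(42.65) = 11.75
  O₂: 39.47 − 0.5(42.65) = 18.14
  N₂: 148.5 (inert)
  CO₂: 0 + 1(42.65) = 42.65

148 mol/min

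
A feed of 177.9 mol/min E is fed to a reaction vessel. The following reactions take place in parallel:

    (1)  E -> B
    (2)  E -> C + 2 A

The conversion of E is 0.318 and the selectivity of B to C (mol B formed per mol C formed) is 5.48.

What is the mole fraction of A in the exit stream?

0.0894

Conversion of E: E consumed = 0.318 × 177.9 = 56.57 mol/min = 1ξ₁ + 1ξ₂.
Selectivity: 1ξ₁ / (1ξ₂) = 5.48 → ξ₁ = 5.48 ξ₂.
Substitute: (1·5.48 + 1) ξ₂ = 56.57 → ξ₂ = 8.73 mol/min, ξ₁ = 47.84 mol/min.
Outlet amounts (n = n₀ + Σ ν·ξ):
  E: 177.9 − 1(47.84) − 1(8.73) = 121.3
  B: 0 + 1(47.84) = 47.84
  C: 0 + 1(8.73) = 8.73
  A: 0 + 2(8.73) = 17.46
Total out = 195.4 mol/min; y_A = 17.46 / 195.4 = 0.08938.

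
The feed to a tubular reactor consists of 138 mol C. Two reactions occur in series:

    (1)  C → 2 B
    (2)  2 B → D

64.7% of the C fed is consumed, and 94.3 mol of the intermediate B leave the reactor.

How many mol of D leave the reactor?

42.1 mol

Conversion of C: C consumed = 1ξ₁ = 0.647 × 138 → ξ₁ = 89.29 mol.
B balance: n_B = 0 + 2ξ₁ − 2ξ₂ = 94.3 → ξ₂ = (2·89.29 − 94.3)/2 = 42.14 mol.
Outlet amounts (n = n₀ + Σ ν·ξ):
  C: 138 − 1(89.29) = 48.71
  B: 0 + 2(89.29) − 2(42.14) = 94.3
  D: 0 + 1(42.14) = 42.14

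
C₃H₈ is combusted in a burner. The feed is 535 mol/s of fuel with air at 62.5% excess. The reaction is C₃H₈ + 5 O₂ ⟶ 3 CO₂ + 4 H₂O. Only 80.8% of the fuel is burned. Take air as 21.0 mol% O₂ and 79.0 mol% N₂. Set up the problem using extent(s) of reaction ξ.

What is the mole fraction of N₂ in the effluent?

0.755

Stoichiometric O₂ = 5 × 535 = 2675 mol/s; O₂ fed = 2675 × 1.625 = 4347 mol/s.
N₂ fed = 4347 × 79/21 = 16350 mol/s.
Fuel reacted = 0.808 × 535 → ξ = 432.3 mol/s.
Outlet (n = n₀ + ν ξ):
  C₃H₈: 535 − 1(432.3) = 102.7
  O₂: 4347 − 5(432.3) = 2185
  N₂: 16350 (inert)
  CO₂: 0 + 3(432.3) = 1297
  H₂O: 0 + 4(432.3) = 1729
Total out = 21670 mol/s; y_N₂ = 16350 / 21670 = 0.7547.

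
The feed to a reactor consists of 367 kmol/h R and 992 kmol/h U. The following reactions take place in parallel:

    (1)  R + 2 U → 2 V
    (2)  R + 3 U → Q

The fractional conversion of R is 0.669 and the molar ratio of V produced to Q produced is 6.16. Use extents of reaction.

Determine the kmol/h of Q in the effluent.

60.2 kmol/h

Conversion of R: R consumed = 0.669 × 367 = 245.5 kmol/h = 1ξ₁ + 1ξ₂.
Selectivity: 2ξ₁ / (1ξ₂) = 6.16 → ξ₁ = 3.08 ξ₂.
Substitute: (1·3.08 + 1) ξ₂ = 245.5 → ξ₂ = 60.18 kmol/h, ξ₁ = 185.3 kmol/h.
Outlet amounts (n = n₀ + Σ ν·ξ):
  R: 367 − 1(185.3) − 1(60.18) = 121.5
  U: 992 − 2(185.3) − 3(60.18) = 440.8
  V: 0 + 2(185.3) = 370.7
  Q: 0 + 1(60.18) = 60.18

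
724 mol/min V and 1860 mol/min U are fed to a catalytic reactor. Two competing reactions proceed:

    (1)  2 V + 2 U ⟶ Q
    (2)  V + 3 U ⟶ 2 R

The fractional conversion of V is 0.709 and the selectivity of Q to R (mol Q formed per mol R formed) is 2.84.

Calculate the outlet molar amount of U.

Conversion of V: V consumed = 0.709 × 724 = 513.3 mol/min = 2ξ₁ + 1ξ₂.
Selectivity: 1ξ₁ / (2ξ₂) = 2.84 → ξ₁ = 5.68 ξ₂.
Substitute: (2·5.68 + 1) ξ₂ = 513.3 → ξ₂ = 41.53 mol/min, ξ₁ = 235.9 mol/min.
Outlet amounts (n = n₀ + Σ ν·ξ):
  V: 724 − 2(235.9) − 1(41.53) = 210.7
  U: 1860 − 2(235.9) − 3(41.53) = 1264
  Q: 0 + 1(235.9) = 235.9
  R: 0 + 2(41.53) = 83.06

1260 mol/min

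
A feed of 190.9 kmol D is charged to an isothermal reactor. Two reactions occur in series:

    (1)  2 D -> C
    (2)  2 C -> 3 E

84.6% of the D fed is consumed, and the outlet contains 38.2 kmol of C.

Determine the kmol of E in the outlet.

Conversion of D: D consumed = 2ξ₁ = 0.846 × 190.9 → ξ₁ = 80.75 kmol.
C balance: n_C = 0 + 1ξ₁ − 2ξ₂ = 38.2 → ξ₂ = (1·80.75 − 38.2)/2 = 21.28 kmol.
Outlet amounts (n = n₀ + Σ ν·ξ):
  D: 190.9 − 2(80.75) = 29.4
  C: 0 + 1(80.75) − 2(21.28) = 38.2
  E: 0 + 3(21.28) = 63.83

63.8 kmol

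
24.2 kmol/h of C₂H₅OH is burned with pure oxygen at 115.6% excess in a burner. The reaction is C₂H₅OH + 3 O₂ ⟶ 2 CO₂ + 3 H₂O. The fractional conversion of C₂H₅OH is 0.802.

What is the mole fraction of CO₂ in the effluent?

Stoichiometric O₂ = 3 × 24.2 = 72.6 kmol/h; O₂ fed = 72.6 × 2.156 = 156.5 kmol/h.
Fuel reacted = 0.802 × 24.2 → ξ = 19.41 kmol/h.
Outlet (n = n₀ + ν ξ):
  C₂H₅OH: 24.2 − 1(19.41) = 4.792
  O₂: 156.5 − 3(19.41) = 98.3
  CO₂: 0 + 2(19.41) = 38.82
  H₂O: 0 + 3(19.41) = 58.23
Total out = 200.1 kmol/h; y_CO₂ = 38.82 / 200.1 = 0.194.

0.194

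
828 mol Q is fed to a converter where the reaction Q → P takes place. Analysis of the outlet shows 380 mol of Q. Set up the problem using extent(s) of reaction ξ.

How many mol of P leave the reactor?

448 mol

For Q: n = n₀ − 1ξ → 380 = 828 − 1ξ, giving ξ = 448 mol.
Outlet amounts (n = n₀ + ν ξ):
  Q: 828 − 1(448) = 380
  P: 0 + 1(448) = 448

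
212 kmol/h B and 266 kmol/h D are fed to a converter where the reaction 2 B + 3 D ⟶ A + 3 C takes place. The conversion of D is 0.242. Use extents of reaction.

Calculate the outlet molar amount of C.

64.4 kmol/h

D reacted = 0.242 × 266 = 64.37 kmol/h; ν_D = −3, so ξ = 64.37/3 = 21.46 kmol/h.
Outlet amounts (n = n₀ + ν ξ):
  B: 212 − 2(21.46) = 169.1
  D: 266 − 3(21.46) = 201.6
  A: 0 + 1(21.46) = 21.46
  C: 0 + 3(21.46) = 64.37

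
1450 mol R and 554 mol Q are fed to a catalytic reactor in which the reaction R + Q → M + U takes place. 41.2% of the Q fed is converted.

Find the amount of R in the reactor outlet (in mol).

Q reacted = 0.412 × 554 = 228.2 mol; ν_Q = −1, so ξ = 228.2/1 = 228.2 mol.
Outlet amounts (n = n₀ + ν ξ):
  R: 1450 − 1(228.2) = 1222
  Q: 554 − 1(228.2) = 325.8
  M: 0 + 1(228.2) = 228.2
  U: 0 + 1(228.2) = 228.2

1220 mol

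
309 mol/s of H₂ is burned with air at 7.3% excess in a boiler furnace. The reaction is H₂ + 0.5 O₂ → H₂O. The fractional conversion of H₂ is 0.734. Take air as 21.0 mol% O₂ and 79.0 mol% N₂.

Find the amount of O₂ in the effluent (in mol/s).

52.4 mol/s

Stoichiometric O₂ = 0.5 × 309 = 154.5 mol/s; O₂ fed = 154.5 × 1.073 = 165.8 mol/s.
N₂ fed = 165.8 × 79/21 = 623.6 mol/s.
Fuel reacted = 0.734 × 309 → ξ = 226.8 mol/s.
Outlet (n = n₀ + ν ξ):
  H₂: 309 − 1(226.8) = 82.19
  O₂: 165.8 − 0.5(226.8) = 52.38
  N₂: 623.6 (inert)
  H₂O: 0 + 1(226.8) = 226.8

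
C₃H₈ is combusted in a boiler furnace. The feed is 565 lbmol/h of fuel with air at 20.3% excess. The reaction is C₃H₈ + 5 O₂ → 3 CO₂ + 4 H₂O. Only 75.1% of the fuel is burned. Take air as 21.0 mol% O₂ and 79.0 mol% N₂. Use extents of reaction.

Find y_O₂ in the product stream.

0.0744

Stoichiometric O₂ = 5 × 565 = 2825 lbmol/h; O₂ fed = 2825 × 1.203 = 3398 lbmol/h.
N₂ fed = 3398 × 79/21 = 12780 lbmol/h.
Fuel reacted = 0.751 × 565 → ξ = 424.3 lbmol/h.
Outlet (n = n₀ + ν ξ):
  C₃H₈: 565 − 1(424.3) = 140.7
  O₂: 3398 − 5(424.3) = 1277
  N₂: 12780 (inert)
  CO₂: 0 + 3(424.3) = 1273
  H₂O: 0 + 4(424.3) = 1697
Total out = 17170 lbmol/h; y_O₂ = 1277 / 17170 = 0.07436.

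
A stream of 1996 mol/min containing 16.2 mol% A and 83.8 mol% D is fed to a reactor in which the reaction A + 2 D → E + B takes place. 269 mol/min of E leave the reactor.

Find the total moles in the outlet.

1730 mol/min

For E: n = n₀ + 1ξ → 269 = 0 + 1ξ, giving ξ = 269 mol/min.
Outlet amounts (n = n₀ + ν ξ):
  A: 323.4 − 1(269) = 54.35
  D: 1673 − 2(269) = 1135
  E: 0 + 1(269) = 269
  B: 0 + 1(269) = 269
Total out = 54.35 + 1135 + 269 + 269 = 1727 mol/min.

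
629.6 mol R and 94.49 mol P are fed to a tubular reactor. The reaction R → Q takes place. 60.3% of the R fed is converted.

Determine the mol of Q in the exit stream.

380 mol

R reacted = 0.603 × 629.6 = 379.6 mol; ν_R = −1, so ξ = 379.6/1 = 379.6 mol.
Outlet amounts (n = n₀ + ν ξ):
  R: 629.6 − 1(379.6) = 250
  Q: 0 + 1(379.6) = 379.6
  P: 94.49 (inert)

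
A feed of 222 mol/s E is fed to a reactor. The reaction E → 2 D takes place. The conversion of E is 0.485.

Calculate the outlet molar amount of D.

215 mol/s

E reacted = 0.485 × 222 = 107.7 mol/s; ν_E = −1, so ξ = 107.7/1 = 107.7 mol/s.
Outlet amounts (n = n₀ + ν ξ):
  E: 222 − 1(107.7) = 114.3
  D: 0 + 2(107.7) = 215.3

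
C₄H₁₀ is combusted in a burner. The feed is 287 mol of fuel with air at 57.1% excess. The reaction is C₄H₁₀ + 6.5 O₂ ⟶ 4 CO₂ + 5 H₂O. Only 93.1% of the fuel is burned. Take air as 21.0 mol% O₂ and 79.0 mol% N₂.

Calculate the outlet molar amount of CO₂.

Stoichiometric O₂ = 6.5 × 287 = 1866 mol; O₂ fed = 1866 × 1.571 = 2931 mol.
N₂ fed = 2931 × 79/21 = 11030 mol.
Fuel reacted = 0.931 × 287 → ξ = 267.2 mol.
Outlet (n = n₀ + ν ξ):
  C₄H₁₀: 287 − 1(267.2) = 19.8
  O₂: 2931 − 6.5(267.2) = 1194
  N₂: 11030 (inert)
  CO₂: 0 + 4(267.2) = 1069
  H₂O: 0 + 5(267.2) = 1336

1070 mol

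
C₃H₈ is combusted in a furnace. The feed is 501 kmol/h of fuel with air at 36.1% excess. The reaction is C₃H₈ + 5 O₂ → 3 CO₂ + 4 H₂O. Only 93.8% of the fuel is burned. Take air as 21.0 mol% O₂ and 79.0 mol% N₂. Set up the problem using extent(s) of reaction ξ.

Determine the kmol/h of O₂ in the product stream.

Stoichiometric O₂ = 5 × 501 = 2505 kmol/h; O₂ fed = 2505 × 1.361 = 3409 kmol/h.
N₂ fed = 3409 × 79/21 = 12830 kmol/h.
Fuel reacted = 0.938 × 501 → ξ = 469.9 kmol/h.
Outlet (n = n₀ + ν ξ):
  C₃H₈: 501 − 1(469.9) = 31.06
  O₂: 3409 − 5(469.9) = 1060
  N₂: 12830 (inert)
  CO₂: 0 + 3(469.9) = 1410
  H₂O: 0 + 4(469.9) = 1880

1060 kmol/h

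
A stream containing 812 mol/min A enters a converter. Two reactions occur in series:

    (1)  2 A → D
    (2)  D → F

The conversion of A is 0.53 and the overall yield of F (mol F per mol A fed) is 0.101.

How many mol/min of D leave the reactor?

133 mol/min

Conversion of A: A consumed = 2ξ₁ = 0.53 × 812 → ξ₁ = 215.2 mol/min.
Yield of F: 1ξ₂ / 812 = 0.101 → ξ₂ = 82.01 mol/min.
Outlet amounts (n = n₀ + Σ ν·ξ):
  A: 812 − 2(215.2) = 381.6
  D: 0 + 1(215.2) − 1(82.01) = 133.2
  F: 0 + 1(82.01) = 82.01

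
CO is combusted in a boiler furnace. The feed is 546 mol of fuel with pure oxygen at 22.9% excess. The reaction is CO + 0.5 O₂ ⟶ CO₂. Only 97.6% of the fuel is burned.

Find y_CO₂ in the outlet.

0.866

Stoichiometric O₂ = 0.5 × 546 = 273 mol; O₂ fed = 273 × 1.229 = 335.5 mol.
Fuel reacted = 0.976 × 546 → ξ = 532.9 mol.
Outlet (n = n₀ + ν ξ):
  CO: 546 − 1(532.9) = 13.1
  O₂: 335.5 − 0.5(532.9) = 69.07
  CO₂: 0 + 1(532.9) = 532.9
Total out = 615.1 mol; y_CO₂ = 532.9 / 615.1 = 0.8664.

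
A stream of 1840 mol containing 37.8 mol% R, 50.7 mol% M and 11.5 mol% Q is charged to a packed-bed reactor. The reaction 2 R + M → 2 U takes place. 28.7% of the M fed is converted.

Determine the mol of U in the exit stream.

535 mol

M reacted = 0.287 × 932.9 = 267.7 mol; ν_M = −1, so ξ = 267.7/1 = 267.7 mol.
Outlet amounts (n = n₀ + ν ξ):
  R: 695.5 − 2(267.7) = 160
  M: 932.9 − 1(267.7) = 665.1
  U: 0 + 2(267.7) = 535.5
  Q: 211.6 (inert)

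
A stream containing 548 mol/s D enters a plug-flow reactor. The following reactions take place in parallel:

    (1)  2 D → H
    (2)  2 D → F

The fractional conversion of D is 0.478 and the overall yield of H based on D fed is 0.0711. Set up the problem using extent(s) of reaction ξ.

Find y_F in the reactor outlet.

0.221

Yield of H: 1ξ₁ / 548 = 0.0711 → ξ₁ = 38.96 mol/s.
Conversion of D: 2ξ₁ + 2ξ₂ = 0.478 × 548 = 261.9 → ξ₂ = 92.01 mol/s.
Outlet amounts (n = n₀ + Σ ν·ξ):
  D: 548 − 2(38.96) − 2(92.01) = 286.1
  H: 0 + 1(38.96) = 38.96
  F: 0 + 1(92.01) = 92.01
Total out = 417 mol/s; y_F = 92.01 / 417 = 0.2206.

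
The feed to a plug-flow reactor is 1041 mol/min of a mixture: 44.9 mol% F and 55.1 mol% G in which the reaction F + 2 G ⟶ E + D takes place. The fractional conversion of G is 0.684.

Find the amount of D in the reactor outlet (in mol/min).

G reacted = 0.684 × 573.6 = 392.3 mol/min; ν_G = −2, so ξ = 392.3/2 = 196.2 mol/min.
Outlet amounts (n = n₀ + ν ξ):
  F: 467.4 − 1(196.2) = 271.2
  G: 573.6 − 2(196.2) = 181.3
  E: 0 + 1(196.2) = 196.2
  D: 0 + 1(196.2) = 196.2

196 mol/min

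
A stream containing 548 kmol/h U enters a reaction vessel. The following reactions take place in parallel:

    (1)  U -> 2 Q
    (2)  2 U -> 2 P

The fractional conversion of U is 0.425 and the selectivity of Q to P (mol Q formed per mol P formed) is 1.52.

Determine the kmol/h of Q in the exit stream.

201 kmol/h

Conversion of U: U consumed = 0.425 × 548 = 232.9 kmol/h = 1ξ₁ + 2ξ₂.
Selectivity: 2ξ₁ / (2ξ₂) = 1.52 → ξ₁ = 1.52 ξ₂.
Substitute: (1·1.52 + 2) ξ₂ = 232.9 → ξ₂ = 66.16 kmol/h, ξ₁ = 100.6 kmol/h.
Outlet amounts (n = n₀ + Σ ν·ξ):
  U: 548 − 1(100.6) − 2(66.16) = 315.1
  Q: 0 + 2(100.6) = 201.1
  P: 0 + 2(66.16) = 132.3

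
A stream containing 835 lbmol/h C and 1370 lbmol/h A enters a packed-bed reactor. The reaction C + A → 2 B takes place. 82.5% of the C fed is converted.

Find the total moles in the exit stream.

2200 lbmol/h

C reacted = 0.825 × 835 = 688.9 lbmol/h; ν_C = −1, so ξ = 688.9/1 = 688.9 lbmol/h.
Outlet amounts (n = n₀ + ν ξ):
  C: 835 − 1(688.9) = 146.1
  A: 1370 − 1(688.9) = 681.1
  B: 0 + 2(688.9) = 1378
Total out = 146.1 + 681.1 + 1378 = 2205 lbmol/h.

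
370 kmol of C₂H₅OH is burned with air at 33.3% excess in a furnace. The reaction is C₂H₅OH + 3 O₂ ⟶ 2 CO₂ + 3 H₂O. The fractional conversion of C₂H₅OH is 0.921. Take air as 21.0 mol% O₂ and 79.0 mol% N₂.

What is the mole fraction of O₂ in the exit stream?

Stoichiometric O₂ = 3 × 370 = 1110 kmol; O₂ fed = 1110 × 1.333 = 1480 kmol.
N₂ fed = 1480 × 79/21 = 5566 kmol.
Fuel reacted = 0.921 × 370 → ξ = 340.8 kmol.
Outlet (n = n₀ + ν ξ):
  C₂H₅OH: 370 − 1(340.8) = 29.23
  O₂: 1480 − 3(340.8) = 457.3
  N₂: 5566 (inert)
  CO₂: 0 + 2(340.8) = 681.5
  H₂O: 0 + 3(340.8) = 1022
Total out = 7757 kmol; y_O₂ = 457.3 / 7757 = 0.05896.

0.059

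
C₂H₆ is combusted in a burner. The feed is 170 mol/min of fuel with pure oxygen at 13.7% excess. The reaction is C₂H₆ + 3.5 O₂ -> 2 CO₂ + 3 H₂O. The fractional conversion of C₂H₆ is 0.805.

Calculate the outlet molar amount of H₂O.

Stoichiometric O₂ = 3.5 × 170 = 595 mol/min; O₂ fed = 595 × 1.137 = 676.5 mol/min.
Fuel reacted = 0.805 × 170 → ξ = 136.8 mol/min.
Outlet (n = n₀ + ν ξ):
  C₂H₆: 170 − 1(136.8) = 33.15
  O₂: 676.5 − 3.5(136.8) = 197.5
  CO₂: 0 + 2(136.8) = 273.7
  H₂O: 0 + 3(136.8) = 410.5

411 mol/min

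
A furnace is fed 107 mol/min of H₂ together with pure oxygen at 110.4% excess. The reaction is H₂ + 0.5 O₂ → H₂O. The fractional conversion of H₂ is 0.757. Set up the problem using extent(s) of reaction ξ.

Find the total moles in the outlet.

179 mol/min

Stoichiometric O₂ = 0.5 × 107 = 53.5 mol/min; O₂ fed = 53.5 × 2.104 = 112.6 mol/min.
Fuel reacted = 0.757 × 107 → ξ = 81 mol/min.
Outlet (n = n₀ + ν ξ):
  H₂: 107 − 1(81) = 26
  O₂: 112.6 − 0.5(81) = 72.06
  H₂O: 0 + 1(81) = 81
Total out = 26 + 72.06 + 81 = 179.1 mol/min.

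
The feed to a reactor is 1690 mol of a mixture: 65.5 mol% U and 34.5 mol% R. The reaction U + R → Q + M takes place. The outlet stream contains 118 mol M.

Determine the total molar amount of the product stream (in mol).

1690 mol

For M: n = n₀ + 1ξ → 118 = 0 + 1ξ, giving ξ = 118 mol.
Outlet amounts (n = n₀ + ν ξ):
  U: 1107 − 1(118) = 989
  R: 583 − 1(118) = 465
  Q: 0 + 1(118) = 118
  M: 0 + 1(118) = 118
Total out = 989 + 465 + 118 + 118 = 1690 mol.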